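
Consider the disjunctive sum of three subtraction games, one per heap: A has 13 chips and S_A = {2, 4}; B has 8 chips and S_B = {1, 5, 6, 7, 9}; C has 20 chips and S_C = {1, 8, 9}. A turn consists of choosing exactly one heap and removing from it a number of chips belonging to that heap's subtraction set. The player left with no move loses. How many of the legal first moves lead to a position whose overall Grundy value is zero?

Heap A, S = {2, 4}:
n :  0  1  2  3  4  5  6  7  8  9 10 11 12 13
G :  0  0  1  1  2  2  0  0  1  1  2  2  0  0
G_A(13) = 0.
Heap B, S = {1, 5, 6, 7, 9}:
n : 0 1 2 3 4 5 6 7 8
G : 0 1 0 1 0 1 2 3 2
G_B(8) = 2.
Heap C, S = {1, 8, 9}:
n :  0  1  2  3  4  5  6  7  8  9 10 11 12 13 14 15 16 17 18 19 20
G :  0  1  0  1  0  1  0  1  2  3  2  3  2  3  2  3  0  1  0  1  0
G_C(20) = 0.
Combined Grundy value = 0 ⊕ 2 ⊕ 0 = 2.
A winning move leaves total XOR = 0, i.e. changes one component's Grundy value g to g ⊕ X where X is the current total.
Heap A: need g' = 0⊕2 = 2. Options: 13−2→G=2, 13−4→G=1. Hits: 1.
Heap B: need g' = 2⊕2 = 0. Options: 8−1→G=3, 8−5→G=1, 8−6→G=0, 8−7→G=1. Hits: 1.
Heap C: need g' = 0⊕2 = 2. Options: 20−1→G=1, 20−8→G=2, 20−9→G=3. Hits: 1.

3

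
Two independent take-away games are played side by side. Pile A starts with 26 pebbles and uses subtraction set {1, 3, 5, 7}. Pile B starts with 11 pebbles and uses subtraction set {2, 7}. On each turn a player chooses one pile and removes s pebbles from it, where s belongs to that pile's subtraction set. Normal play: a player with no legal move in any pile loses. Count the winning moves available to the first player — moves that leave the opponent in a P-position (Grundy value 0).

6

Pile A, S = {1, 3, 5, 7}:
G(0) = 0
G(1) = mex{0} = 1
G(2) = mex{1} = 0
G(3) = mex{0,0} = 1
G(4) = mex{1,1} = 0
G(5) = mex{0,0,0} = 1
G(6) = mex{1,1,1} = 0
G(7) = mex{0,0,0,0} = 1
G(8) = mex{1,1,1,1} = 0
G(9) = mex{0,0,0,0} = 1
G(10) = mex{1,1,1,1} = 0
G(11) = mex{0,0,0,0} = 1
G(12) = mex{1,1,1,1} = 0
G(13) = mex{0,0,0,0} = 1
G(14) = mex{1,1,1,1} = 0
G(15) = mex{0,0,0,0} = 1
G(16) = mex{1,1,1,1} = 0
G(17) = mex{0,0,0,0} = 1
G(18) = mex{1,1,1,1} = 0
G(19) = mex{0,0,0,0} = 1
G(20) = mex{1,1,1,1} = 0
G(21) = mex{0,0,0,0} = 1
G(22) = mex{1,1,1,1} = 0
G(23) = mex{0,0,0,0} = 1
G(24) = mex{1,1,1,1} = 0
G(25) = mex{0,0,0,0} = 1
G(26) = mex{1,1,1,1} = 0
G_A(26) = 0.
Pile B, S = {2, 7}:
G(0) = 0
G(1) = mex{} = 0
G(2) = mex{0} = 1
G(3) = mex{0} = 1
G(4) = mex{1} = 0
G(5) = mex{1} = 0
G(6) = mex{0} = 1
G(7) = mex{0,0} = 1
G(8) = mex{1,0} = 2
G(9) = mex{1,1} = 0
G(10) = mex{2,1} = 0
G(11) = mex{0,0} = 1
G_B(11) = 1.
Combined Grundy value = 0 ⊕ 1 = 1.
A winning move leaves total XOR = 0, i.e. changes one component's Grundy value g to g ⊕ X where X is the current total.
Pile A: need g' = 0⊕1 = 1. Options: 26−1→G=1, 26−3→G=1, 26−5→G=1, 26−7→G=1. Hits: 4.
Pile B: need g' = 1⊕1 = 0. Options: 11−2→G=0, 11−7→G=0. Hits: 2.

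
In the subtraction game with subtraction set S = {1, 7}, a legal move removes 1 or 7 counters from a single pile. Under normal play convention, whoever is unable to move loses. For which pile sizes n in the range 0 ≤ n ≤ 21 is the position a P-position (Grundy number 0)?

n :  0  1  2  3  4  5  6  7  8  9 10 11 12 13 14 15 16 17 18 19 20 21
G :  0  1  0  1  0  1  0  1  0  1  0  1  0  1  0  1  0  1  0  1  0  1
P-positions are exactly the n with G(n) = 0.

0, 2, 4, 6, 8, 10, 12, 14, 16, 18, 20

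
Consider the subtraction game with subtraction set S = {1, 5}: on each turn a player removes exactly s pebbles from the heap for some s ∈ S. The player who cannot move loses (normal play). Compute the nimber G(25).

1

G(0) = 0
G(1) = mex{0} = 1
G(2) = mex{1} = 0
G(3) = mex{0} = 1
G(4) = mex{1} = 0
G(5) = mex{0,0} = 1
G(6) = mex{1,1} = 0
G(7) = mex{0,0} = 1
G(8) = mex{1,1} = 0
G(9) = mex{0,0} = 1
G(10) = mex{1,1} = 0
G(11) = mex{0,0} = 1
G(12) = mex{1,1} = 0
G(13) = mex{0,0} = 1
G(14) = mex{1,1} = 0
G(15) = mex{0,0} = 1
G(16) = mex{1,1} = 0
G(17) = mex{0,0} = 1
G(18) = mex{1,1} = 0
G(19) = mex{0,0} = 1
G(20) = mex{1,1} = 0
G(21) = mex{0,0} = 1
G(22) = mex{1,1} = 0
G(23) = mex{0,0} = 1
G(24) = mex{1,1} = 0
G(25) = mex{0,0} = 1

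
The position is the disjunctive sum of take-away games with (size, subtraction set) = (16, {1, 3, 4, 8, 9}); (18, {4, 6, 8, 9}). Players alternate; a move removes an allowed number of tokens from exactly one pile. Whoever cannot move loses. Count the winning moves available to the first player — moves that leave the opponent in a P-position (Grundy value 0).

5

Pile A, S = {1, 3, 4, 8, 9}:
n :  0  1  2  3  4  5  6  7  8  9 10 11 12 13 14 15 16
G :  0  1  0  1  2  3  2  0  1  4  3  2  0  1  0  1  2
G_A(16) = 2.
Pile B, S = {4, 6, 8, 9}:
n :  0  1  2  3  4  5  6  7  8  9 10 11 12 13 14 15 16 17 18
G :  0  0  0  0  1  1  1  1  2  2  2  2  3  0  0  0  0  1  1
G_B(18) = 1.
Combined Grundy value = 2 ⊕ 1 = 3.
A winning move leaves total XOR = 0, i.e. changes one component's Grundy value g to g ⊕ X where X is the current total.
Pile A: need g' = 2⊕3 = 1. Options: 16−1→G=1, 16−3→G=1, 16−4→G=0, 16−8→G=1, 16−9→G=0. Hits: 3.
Pile B: need g' = 1⊕3 = 2. Options: 18−4→G=0, 18−6→G=3, 18−8→G=2, 18−9→G=2. Hits: 2.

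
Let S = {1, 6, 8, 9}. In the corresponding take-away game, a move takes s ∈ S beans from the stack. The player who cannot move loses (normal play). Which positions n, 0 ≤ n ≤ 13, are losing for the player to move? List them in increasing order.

0, 2, 4, 7

n :  0  1  2  3  4  5  6  7  8  9 10 11 12 13
G :  0  1  0  1  0  1  2  0  1  2  3  2  3  2
P-positions are exactly the n with G(n) = 0.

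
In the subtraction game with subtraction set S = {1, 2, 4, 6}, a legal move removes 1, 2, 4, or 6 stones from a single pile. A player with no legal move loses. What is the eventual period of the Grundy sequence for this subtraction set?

n :  0  1  2  3  4  5  6  7  8  9 10 11 12 13 14 15 16 17
G :  0  1  2  0  1  2  3  4  0  1  2  0  1  2  3  4  0  1
G(n+8) = G(n) holds for n = 0,…,5 (a full window of length max(S) = 6), so the sequence is purely periodic with period 8.

8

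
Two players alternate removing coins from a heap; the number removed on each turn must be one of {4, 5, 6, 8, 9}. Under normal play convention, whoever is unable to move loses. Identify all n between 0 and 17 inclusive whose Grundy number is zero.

0, 1, 2, 3, 13, 14, 15, 16

n :  0  1  2  3  4  5  6  7  8  9 10 11 12 13 14 15 16 17
G :  0  0  0  0  1  1  1  1  2  2  2  2  3  0  0  0  0  1
P-positions are exactly the n with G(n) = 0.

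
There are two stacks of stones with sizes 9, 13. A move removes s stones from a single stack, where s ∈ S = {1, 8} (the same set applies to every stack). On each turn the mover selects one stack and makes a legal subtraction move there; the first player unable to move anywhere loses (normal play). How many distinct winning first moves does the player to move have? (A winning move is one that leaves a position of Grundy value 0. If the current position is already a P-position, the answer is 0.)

All stacks use S = {1, 8}:
G(0) = 0
G(1) = mex{0} = 1
G(2) = mex{1} = 0
G(3) = mex{0} = 1
G(4) = mex{1} = 0
G(5) = mex{0} = 1
G(6) = mex{1} = 0
G(7) = mex{0} = 1
G(8) = mex{1,0} = 2
G(9) = mex{2,1} = 0
G(10) = mex{0,0} = 1
G(11) = mex{1,1} = 0
G(12) = mex{0,0} = 1
G(13) = mex{1,1} = 0
Stack A: G(9) = 0.
Stack B: G(13) = 0.
Combined Grundy value = 0 ⊕ 0 = 0.
A winning move leaves total XOR = 0, i.e. changes one component's Grundy value g to g ⊕ X where X is the current total.
Stack A: target g' = 0⊕0 = 0, but every legal move changes the Grundy value (mex property), so 0 moves.
Stack B: target g' = 0⊕0 = 0, but every legal move changes the Grundy value (mex property), so 0 moves.

0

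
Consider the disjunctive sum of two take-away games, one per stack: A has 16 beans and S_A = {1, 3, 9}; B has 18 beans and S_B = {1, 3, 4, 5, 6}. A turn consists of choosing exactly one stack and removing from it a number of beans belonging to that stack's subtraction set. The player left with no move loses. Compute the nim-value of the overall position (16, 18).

0

Stack A, S = {1, 3, 9}:
G(0) = 0
G(1) = mex{0} = 1
G(2) = mex{1} = 0
G(3) = mex{0,0} = 1
G(4) = mex{1,1} = 0
G(5) = mex{0,0} = 1
G(6) = mex{1,1} = 0
G(7) = mex{0,0} = 1
G(8) = mex{1,1} = 0
G(9) = mex{0,0,0} = 1
G(10) = mex{1,1,1} = 0
G(11) = mex{0,0,0} = 1
G(12) = mex{1,1,1} = 0
G(13) = mex{0,0,0} = 1
G(14) = mex{1,1,1} = 0
G(15) = mex{0,0,0} = 1
G(16) = mex{1,1,1} = 0
G_A(16) = 0.
Stack B, S = {1, 3, 4, 5, 6}:
n :  0  1  2  3  4  5  6  7  8  9 10 11 12 13 14 15 16 17 18
G :  0  1  0  1  2  3  2  3  4  0  1  0  1  2  3  2  3  4  0
G_B(18) = 0.
Combined Grundy value = 0 ⊕ 0 = 0.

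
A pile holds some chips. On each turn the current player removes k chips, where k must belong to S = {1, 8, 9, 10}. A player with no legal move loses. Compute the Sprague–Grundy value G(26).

3

n :  0  1  2  3  4  5  6  7  8  9 10 11 12 13 14 15 16 17 18 19 20 21 22 23 24 25 26
G :  0  1  0  1  0  1  0  1  2  3  2  3  2  3  2  3  4  0  1  0  1  0  1  0  1  2  3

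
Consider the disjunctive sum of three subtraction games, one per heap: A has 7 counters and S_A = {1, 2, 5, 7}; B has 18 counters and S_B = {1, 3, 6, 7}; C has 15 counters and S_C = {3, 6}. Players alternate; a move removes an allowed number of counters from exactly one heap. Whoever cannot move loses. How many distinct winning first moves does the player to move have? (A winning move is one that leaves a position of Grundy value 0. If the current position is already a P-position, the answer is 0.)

Heap A, S = {1, 2, 5, 7}:
n : 0 1 2 3 4 5 6 7
G : 0 1 2 0 1 2 0 1
G_A(7) = 1.
Heap B, S = {1, 3, 6, 7}:
n :  0  1  2  3  4  5  6  7  8  9 10 11 12 13 14 15 16 17 18
G :  0  1  0  1  0  1  2  3  2  3  2  3  0  1  0  1  0  1  2
G_B(18) = 2.
Heap C, S = {3, 6}:
n :  0  1  2  3  4  5  6  7  8  9 10 11 12 13 14 15
G :  0  0  0  1  1  1  2  2  2  0  0  0  1  1  1  2
G_C(15) = 2.
Combined Grundy value = 1 ⊕ 2 ⊕ 2 = 1.
A winning move leaves total XOR = 0, i.e. changes one component's Grundy value g to g ⊕ X where X is the current total.
Heap A: need g' = 1⊕1 = 0. Options: 7−1→G=0, 7−2→G=2, 7−5→G=2, 7−7→G=0. Hits: 2.
Heap B: need g' = 2⊕1 = 3. Options: 18−1→G=1, 18−3→G=1, 18−6→G=0, 18−7→G=3. Hits: 1.
Heap C: need g' = 2⊕1 = 3. Options: 15−3→G=1, 15−6→G=0. Hits: 0.

3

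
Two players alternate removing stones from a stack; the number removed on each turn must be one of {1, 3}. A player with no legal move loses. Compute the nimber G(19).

G(0) = 0
G(1) = mex{0} = 1
G(2) = mex{1} = 0
G(3) = mex{0,0} = 1
G(4) = mex{1,1} = 0
G(5) = mex{0,0} = 1
G(6) = mex{1,1} = 0
G(7) = mex{0,0} = 1
G(8) = mex{1,1} = 0
G(9) = mex{0,0} = 1
G(10) = mex{1,1} = 0
G(11) = mex{0,0} = 1
G(12) = mex{1,1} = 0
G(13) = mex{0,0} = 1
G(14) = mex{1,1} = 0
G(15) = mex{0,0} = 1
G(16) = mex{1,1} = 0
G(17) = mex{0,0} = 1
G(18) = mex{1,1} = 0
G(19) = mex{0,0} = 1

1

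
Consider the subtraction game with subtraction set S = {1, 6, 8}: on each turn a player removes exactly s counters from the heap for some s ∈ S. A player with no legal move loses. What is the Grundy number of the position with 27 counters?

G(0) = 0
G(1) = mex{0} = 1
G(2) = mex{1} = 0
G(3) = mex{0} = 1
G(4) = mex{1} = 0
G(5) = mex{0} = 1
G(6) = mex{1,0} = 2
G(7) = mex{2,1} = 0
G(8) = mex{0,0,0} = 1
G(9) = mex{1,1,1} = 0
G(10) = mex{0,0,0} = 1
G(11) = mex{1,1,1} = 0
G(12) = mex{0,2,0} = 1
G(13) = mex{1,0,1} = 2
G(14) = mex{2,1,2} = 0
G(15) = mex{0,0,0} = 1
G(16) = mex{1,1,1} = 0
G(17) = mex{0,0,0} = 1
G(18) = mex{1,1,1} = 0
G(19) = mex{0,2,0} = 1
G(20) = mex{1,0,1} = 2
G(21) = mex{2,1,2} = 0
G(22) = mex{0,0,0} = 1
G(23) = mex{1,1,1} = 0
G(24) = mex{0,0,0} = 1
G(25) = mex{1,1,1} = 0
G(26) = mex{0,2,0} = 1
G(27) = mex{1,0,1} = 2

2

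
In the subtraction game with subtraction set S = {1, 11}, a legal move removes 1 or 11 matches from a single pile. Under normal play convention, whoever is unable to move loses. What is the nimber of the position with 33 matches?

n :  0  1  2  3  4  5  6  7  8  9 10 11 12 13 14 15 16 17 18 19 20 21 22 23 24 25 26 27 28 29 30 31 32 33
G :  0  1  0  1  0  1  0  1  0  1  0  1  0  1  0  1  0  1  0  1  0  1  0  1  0  1  0  1  0  1  0  1  0  1

1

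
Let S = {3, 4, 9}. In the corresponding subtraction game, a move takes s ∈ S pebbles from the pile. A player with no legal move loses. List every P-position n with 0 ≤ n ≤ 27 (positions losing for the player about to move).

G(0) = 0
G(1) = mex{} = 0
G(2) = mex{} = 0
G(3) = mex{0} = 1
G(4) = mex{0,0} = 1
G(5) = mex{0,0} = 1
G(6) = mex{1,0} = 2
G(7) = mex{1,1} = 0
G(8) = mex{1,1} = 0
G(9) = mex{2,1,0} = 3
G(10) = mex{0,2,0} = 1
G(11) = mex{0,0,0} = 1
G(12) = mex{3,0,1} = 2
G(13) = mex{1,3,1} = 0
G(14) = mex{1,1,1} = 0
G(15) = mex{2,1,2} = 0
G(16) = mex{0,2,0} = 1
G(17) = mex{0,0,0} = 1
G(18) = mex{0,0,3} = 1
G(19) = mex{1,0,1} = 2
G(20) = mex{1,1,1} = 0
G(21) = mex{1,1,2} = 0
G(22) = mex{2,1,0} = 3
G(23) = mex{0,2,0} = 1
G(24) = mex{0,0,0} = 1
G(25) = mex{3,0,1} = 2
G(26) = mex{1,3,1} = 0
G(27) = mex{1,1,1} = 0
P-positions are exactly the n with G(n) = 0.

0, 1, 2, 7, 8, 13, 14, 15, 20, 21, 26, 27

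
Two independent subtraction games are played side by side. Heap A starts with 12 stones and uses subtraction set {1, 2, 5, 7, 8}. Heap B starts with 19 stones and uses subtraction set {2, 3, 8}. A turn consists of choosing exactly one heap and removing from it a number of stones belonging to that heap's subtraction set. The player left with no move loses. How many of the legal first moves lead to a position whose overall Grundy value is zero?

Heap A, S = {1, 2, 5, 7, 8}:
n :  0  1  2  3  4  5  6  7  8  9 10 11 12
G :  0  1  2  0  1  2  0  1  2  0  1  2  0
G_A(12) = 0.
Heap B, S = {2, 3, 8}:
n :  0  1  2  3  4  5  6  7  8  9 10 11 12 13 14 15 16 17 18 19
G :  0  0  1  1  2  0  0  1  1  2  0  0  1  1  2  0  0  1  1  2
G_B(19) = 2.
Combined Grundy value = 0 ⊕ 2 = 2.
A winning move leaves total XOR = 0, i.e. changes one component's Grundy value g to g ⊕ X where X is the current total.
Heap A: need g' = 0⊕2 = 2. Options: 12−1→G=2, 12−2→G=1, 12−5→G=1, 12−7→G=2, 12−8→G=1. Hits: 2.
Heap B: need g' = 2⊕2 = 0. Options: 19−2→G=1, 19−3→G=0, 19−8→G=0. Hits: 2.

4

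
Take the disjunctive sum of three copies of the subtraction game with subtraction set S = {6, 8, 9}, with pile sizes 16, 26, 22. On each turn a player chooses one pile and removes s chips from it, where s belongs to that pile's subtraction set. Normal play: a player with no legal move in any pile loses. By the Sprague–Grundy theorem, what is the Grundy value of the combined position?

All piles use S = {6, 8, 9}:
n :  0  1  2  3  4  5  6  7  8  9 10 11 12 13 14 15 16 17 18 19 20 21 22 23 24 25 26
G :  0  0  0  0  0  0  1  1  1  1  1  1  2  2  2  0  0  0  0  0  0  1  1  1  1  1  1
Pile A: G(16) = 0.
Pile B: G(26) = 1.
Pile C: G(22) = 1.
Combined Grundy value = 0 ⊕ 1 ⊕ 1 = 0.

0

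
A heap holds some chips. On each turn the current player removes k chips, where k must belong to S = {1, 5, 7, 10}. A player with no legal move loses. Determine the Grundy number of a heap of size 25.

n :  0  1  2  3  4  5  6  7  8  9 10 11 12 13 14 15 16 17 18 19 20 21 22 23 24 25
G :  0  1  0  1  0  1  0  1  0  1  2  3  2  3  2  3  2  0  1  0  1  0  1  0  1  0

0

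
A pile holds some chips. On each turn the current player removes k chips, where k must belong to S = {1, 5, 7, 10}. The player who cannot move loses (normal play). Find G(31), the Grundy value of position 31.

2

n :  0  1  2  3  4  5  6  7  8  9 10 11 12 13 14 15 16 17 18 19 20 21 22 23 24 25 26 27 28 29 30 31
G :  0  1  0  1  0  1  0  1  0  1  2  3  2  3  2  3  2  0  1  0  1  0  1  0  1  0  1  2  3  2  3  2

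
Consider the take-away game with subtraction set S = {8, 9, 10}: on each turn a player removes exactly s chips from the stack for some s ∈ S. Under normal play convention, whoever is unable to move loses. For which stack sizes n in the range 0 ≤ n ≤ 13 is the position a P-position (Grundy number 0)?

0, 1, 2, 3, 4, 5, 6, 7

G(0) = 0
G(1) = mex{} = 0
G(2) = mex{} = 0
G(3) = mex{} = 0
G(4) = mex{} = 0
G(5) = mex{} = 0
G(6) = mex{} = 0
G(7) = mex{} = 0
G(8) = mex{0} = 1
G(9) = mex{0,0} = 1
G(10) = mex{0,0,0} = 1
G(11) = mex{0,0,0} = 1
G(12) = mex{0,0,0} = 1
G(13) = mex{0,0,0} = 1
P-positions are exactly the n with G(n) = 0.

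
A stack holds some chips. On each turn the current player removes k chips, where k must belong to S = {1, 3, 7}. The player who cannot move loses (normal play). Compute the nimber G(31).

1

G(0) = 0
G(1) = mex{0} = 1
G(2) = mex{1} = 0
G(3) = mex{0,0} = 1
G(4) = mex{1,1} = 0
G(5) = mex{0,0} = 1
G(6) = mex{1,1} = 0
G(7) = mex{0,0,0} = 1
G(8) = mex{1,1,1} = 0
G(9) = mex{0,0,0} = 1
G(10) = mex{1,1,1} = 0
G(11) = mex{0,0,0} = 1
G(12) = mex{1,1,1} = 0
G(13) = mex{0,0,0} = 1
G(14) = mex{1,1,1} = 0
G(15) = mex{0,0,0} = 1
G(16) = mex{1,1,1} = 0
G(17) = mex{0,0,0} = 1
G(18) = mex{1,1,1} = 0
G(19) = mex{0,0,0} = 1
G(20) = mex{1,1,1} = 0
G(21) = mex{0,0,0} = 1
G(22) = mex{1,1,1} = 0
G(23) = mex{0,0,0} = 1
G(24) = mex{1,1,1} = 0
G(25) = mex{0,0,0} = 1
G(26) = mex{1,1,1} = 0
G(27) = mex{0,0,0} = 1
G(28) = mex{1,1,1} = 0
G(29) = mex{0,0,0} = 1
G(30) = mex{1,1,1} = 0
G(31) = mex{0,0,0} = 1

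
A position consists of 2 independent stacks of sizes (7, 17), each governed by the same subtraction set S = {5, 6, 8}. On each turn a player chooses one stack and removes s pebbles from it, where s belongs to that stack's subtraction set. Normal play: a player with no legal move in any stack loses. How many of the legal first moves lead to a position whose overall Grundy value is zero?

All stacks use S = {5, 6, 8}:
G(0) = 0
G(1) = mex{} = 0
G(2) = mex{} = 0
G(3) = mex{} = 0
G(4) = mex{} = 0
G(5) = mex{0} = 1
G(6) = mex{0,0} = 1
G(7) = mex{0,0} = 1
G(8) = mex{0,0,0} = 1
G(9) = mex{0,0,0} = 1
G(10) = mex{1,0,0} = 2
G(11) = mex{1,1,0} = 2
G(12) = mex{1,1,0} = 2
G(13) = mex{1,1,1} = 0
G(14) = mex{1,1,1} = 0
G(15) = mex{2,1,1} = 0
G(16) = mex{2,2,1} = 0
G(17) = mex{2,2,1} = 0
Stack A: G(7) = 1.
Stack B: G(17) = 0.
Combined Grundy value = 1 ⊕ 0 = 1.
A winning move leaves total XOR = 0, i.e. changes one component's Grundy value g to g ⊕ X where X is the current total.
Stack A: need g' = 1⊕1 = 0. Options: 7−5→G=0, 7−6→G=0. Hits: 2.
Stack B: need g' = 0⊕1 = 1. Options: 17−5→G=2, 17−6→G=2, 17−8→G=1. Hits: 1.

3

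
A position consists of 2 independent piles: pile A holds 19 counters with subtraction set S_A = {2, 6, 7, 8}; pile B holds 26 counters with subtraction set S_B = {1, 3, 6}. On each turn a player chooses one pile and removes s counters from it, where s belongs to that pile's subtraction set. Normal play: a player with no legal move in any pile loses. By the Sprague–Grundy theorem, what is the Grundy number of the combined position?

2

Pile A, S = {2, 6, 7, 8}:
G(0) = 0
G(1) = mex{} = 0
G(2) = mex{0} = 1
G(3) = mex{0} = 1
G(4) = mex{1} = 0
G(5) = mex{1} = 0
G(6) = mex{0,0} = 1
G(7) = mex{0,0,0} = 1
G(8) = mex{1,1,0,0} = 2
G(9) = mex{1,1,1,0} = 2
G(10) = mex{2,0,1,1} = 3
G(11) = mex{2,0,0,1} = 3
G(12) = mex{3,1,0,0} = 2
G(13) = mex{3,1,1,0} = 2
G(14) = mex{2,2,1,1} = 0
G(15) = mex{2,2,2,1} = 0
G(16) = mex{0,3,2,2} = 1
G(17) = mex{0,3,3,2} = 1
G(18) = mex{1,2,3,3} = 0
G(19) = mex{1,2,2,3} = 0
G_A(19) = 0.
Pile B, S = {1, 3, 6}:
G(0) = 0
G(1) = mex{0} = 1
G(2) = mex{1} = 0
G(3) = mex{0,0} = 1
G(4) = mex{1,1} = 0
G(5) = mex{0,0} = 1
G(6) = mex{1,1,0} = 2
G(7) = mex{2,0,1} = 3
G(8) = mex{3,1,0} = 2
G(9) = mex{2,2,1} = 0
G(10) = mex{0,3,0} = 1
G(11) = mex{1,2,1} = 0
G(12) = mex{0,0,2} = 1
G(13) = mex{1,1,3} = 0
G(14) = mex{0,0,2} = 1
G(15) = mex{1,1,0} = 2
G(16) = mex{2,0,1} = 3
G(17) = mex{3,1,0} = 2
G(18) = mex{2,2,1} = 0
G(19) = mex{0,3,0} = 1
G(20) = mex{1,2,1} = 0
G(21) = mex{0,0,2} = 1
G(22) = mex{1,1,3} = 0
G(23) = mex{0,0,2} = 1
G(24) = mex{1,1,0} = 2
G(25) = mex{2,0,1} = 3
G(26) = mex{3,1,0} = 2
G_B(26) = 2.
Combined Grundy value = 0 ⊕ 2 = 2.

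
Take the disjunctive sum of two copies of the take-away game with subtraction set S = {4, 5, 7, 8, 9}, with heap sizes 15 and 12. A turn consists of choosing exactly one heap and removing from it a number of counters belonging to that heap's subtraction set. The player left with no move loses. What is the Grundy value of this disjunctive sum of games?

3

All heaps use S = {4, 5, 7, 8, 9}:
G(0) = 0
G(1) = mex{} = 0
G(2) = mex{} = 0
G(3) = mex{} = 0
G(4) = mex{0} = 1
G(5) = mex{0,0} = 1
G(6) = mex{0,0} = 1
G(7) = mex{0,0,0} = 1
G(8) = mex{1,0,0,0} = 2
G(9) = mex{1,1,0,0,0} = 2
G(10) = mex{1,1,0,0,0} = 2
G(11) = mex{1,1,1,0,0} = 2
G(12) = mex{2,1,1,1,0} = 3
G(13) = mex{2,2,1,1,1} = 0
G(14) = mex{2,2,1,1,1} = 0
G(15) = mex{2,2,2,1,1} = 0
Heap A: G(15) = 0.
Heap B: G(12) = 3.
Combined Grundy value = 0 ⊕ 3 = 3.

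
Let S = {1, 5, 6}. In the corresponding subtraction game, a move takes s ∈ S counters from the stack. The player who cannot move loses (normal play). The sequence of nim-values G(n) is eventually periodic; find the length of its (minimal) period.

G(0) = 0
G(1) = mex{0} = 1
G(2) = mex{1} = 0
G(3) = mex{0} = 1
G(4) = mex{1} = 0
G(5) = mex{0,0} = 1
G(6) = mex{1,1,0} = 2
G(7) = mex{2,0,1} = 3
G(8) = mex{3,1,0} = 2
G(9) = mex{2,0,1} = 3
G(10) = mex{3,1,0} = 2
G(11) = mex{2,2,1} = 0
G(12) = mex{0,3,2} = 1
G(13) = mex{1,2,3} = 0
G(14) = mex{0,3,2} = 1
G(15) = mex{1,2,3} = 0
G(16) = mex{0,0,2} = 1
G(17) = mex{1,1,0} = 2
G(18) = mex{2,0,1} = 3
G(19) = mex{3,1,0} = 2
G(20) = mex{2,0,1} = 3
G(21) = mex{3,1,0} = 2
G(22) = mex{2,2,1} = 0
G(23) = mex{0,3,2} = 1
G(n+11) = G(n) holds for n = 0,…,5 (a full window of length max(S) = 6), so the sequence is purely periodic with period 11.

11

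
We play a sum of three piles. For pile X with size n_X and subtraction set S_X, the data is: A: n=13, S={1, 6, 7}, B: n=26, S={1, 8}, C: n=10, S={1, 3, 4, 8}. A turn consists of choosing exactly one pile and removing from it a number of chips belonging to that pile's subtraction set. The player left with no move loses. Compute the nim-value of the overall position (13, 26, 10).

2

Pile A, S = {1, 6, 7}:
G(0) = 0
G(1) = mex{0} = 1
G(2) = mex{1} = 0
G(3) = mex{0} = 1
G(4) = mex{1} = 0
G(5) = mex{0} = 1
G(6) = mex{1,0} = 2
G(7) = mex{2,1,0} = 3
G(8) = mex{3,0,1} = 2
G(9) = mex{2,1,0} = 3
G(10) = mex{3,0,1} = 2
G(11) = mex{2,1,0} = 3
G(12) = mex{3,2,1} = 0
G(13) = mex{0,3,2} = 1
G_A(13) = 1.
Pile B, S = {1, 8}:
G(0) = 0
G(1) = mex{0} = 1
G(2) = mex{1} = 0
G(3) = mex{0} = 1
G(4) = mex{1} = 0
G(5) = mex{0} = 1
G(6) = mex{1} = 0
G(7) = mex{0} = 1
G(8) = mex{1,0} = 2
G(9) = mex{2,1} = 0
G(10) = mex{0,0} = 1
G(11) = mex{1,1} = 0
G(12) = mex{0,0} = 1
G(13) = mex{1,1} = 0
G(14) = mex{0,0} = 1
G(15) = mex{1,1} = 0
G(16) = mex{0,2} = 1
G(17) = mex{1,0} = 2
G(18) = mex{2,1} = 0
G(19) = mex{0,0} = 1
G(20) = mex{1,1} = 0
G(21) = mex{0,0} = 1
G(22) = mex{1,1} = 0
G(23) = mex{0,0} = 1
G(24) = mex{1,1} = 0
G(25) = mex{0,2} = 1
G(26) = mex{1,0} = 2
G_B(26) = 2.
Pile C, S = {1, 3, 4, 8}:
n :  0  1  2  3  4  5  6  7  8  9 10
G :  0  1  0  1  2  3  2  0  1  0  1
G_C(10) = 1.
Combined Grundy value = 1 ⊕ 2 ⊕ 1 = 2.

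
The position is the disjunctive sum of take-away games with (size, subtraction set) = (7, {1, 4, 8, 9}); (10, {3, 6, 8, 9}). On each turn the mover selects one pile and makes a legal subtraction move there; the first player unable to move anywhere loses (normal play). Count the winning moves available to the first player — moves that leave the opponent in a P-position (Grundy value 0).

2

Pile A, S = {1, 4, 8, 9}:
G(0) = 0
G(1) = mex{0} = 1
G(2) = mex{1} = 0
G(3) = mex{0} = 1
G(4) = mex{1,0} = 2
G(5) = mex{2,1} = 0
G(6) = mex{0,0} = 1
G(7) = mex{1,1} = 0
G_A(7) = 0.
Pile B, S = {3, 6, 8, 9}:
G(0) = 0
G(1) = mex{} = 0
G(2) = mex{} = 0
G(3) = mex{0} = 1
G(4) = mex{0} = 1
G(5) = mex{0} = 1
G(6) = mex{1,0} = 2
G(7) = mex{1,0} = 2
G(8) = mex{1,0,0} = 2
G(9) = mex{2,1,0,0} = 3
G(10) = mex{2,1,0,0} = 3
G_B(10) = 3.
Combined Grundy value = 0 ⊕ 3 = 3.
A winning move leaves total XOR = 0, i.e. changes one component's Grundy value g to g ⊕ X where X is the current total.
Pile A: need g' = 0⊕3 = 3. Options: 7−1→G=1, 7−4→G=1. Hits: 0.
Pile B: need g' = 3⊕3 = 0. Options: 10−3→G=2, 10−6→G=1, 10−8→G=0, 10−9→G=0. Hits: 2.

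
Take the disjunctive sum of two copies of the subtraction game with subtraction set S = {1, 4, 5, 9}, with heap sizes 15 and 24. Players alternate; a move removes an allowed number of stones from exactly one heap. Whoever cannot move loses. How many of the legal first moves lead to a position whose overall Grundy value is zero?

3

All heaps use S = {1, 4, 5, 9}:
G(0) = 0
G(1) = mex{0} = 1
G(2) = mex{1} = 0
G(3) = mex{0} = 1
G(4) = mex{1,0} = 2
G(5) = mex{2,1,0} = 3
G(6) = mex{3,0,1} = 2
G(7) = mex{2,1,0} = 3
G(8) = mex{3,2,1} = 0
G(9) = mex{0,3,2,0} = 1
G(10) = mex{1,2,3,1} = 0
G(11) = mex{0,3,2,0} = 1
G(12) = mex{1,0,3,1} = 2
G(13) = mex{2,1,0,2} = 3
G(14) = mex{3,0,1,3} = 2
G(15) = mex{2,1,0,2} = 3
G(16) = mex{3,2,1,3} = 0
G(17) = mex{0,3,2,0} = 1
G(18) = mex{1,2,3,1} = 0
G(19) = mex{0,3,2,0} = 1
G(20) = mex{1,0,3,1} = 2
G(21) = mex{2,1,0,2} = 3
G(22) = mex{3,0,1,3} = 2
G(23) = mex{2,1,0,2} = 3
G(24) = mex{3,2,1,3} = 0
Heap A: G(15) = 3.
Heap B: G(24) = 0.
Combined Grundy value = 3 ⊕ 0 = 3.
A winning move leaves total XOR = 0, i.e. changes one component's Grundy value g to g ⊕ X where X is the current total.
Heap A: need g' = 3⊕3 = 0. Options: 15−1→G=2, 15−4→G=1, 15−5→G=0, 15−9→G=2. Hits: 1.
Heap B: need g' = 0⊕3 = 3. Options: 24−1→G=3, 24−4→G=2, 24−5→G=1, 24−9→G=3. Hits: 2.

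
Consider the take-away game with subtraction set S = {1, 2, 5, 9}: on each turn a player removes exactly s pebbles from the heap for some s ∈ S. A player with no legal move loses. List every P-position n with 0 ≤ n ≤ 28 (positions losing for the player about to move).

0, 3, 6, 10, 13, 16, 20, 23, 26

G(0) = 0
G(1) = mex{0} = 1
G(2) = mex{1,0} = 2
G(3) = mex{2,1} = 0
G(4) = mex{0,2} = 1
G(5) = mex{1,0,0} = 2
G(6) = mex{2,1,1} = 0
G(7) = mex{0,2,2} = 1
G(8) = mex{1,0,0} = 2
G(9) = mex{2,1,1,0} = 3
G(10) = mex{3,2,2,1} = 0
G(11) = mex{0,3,0,2} = 1
G(12) = mex{1,0,1,0} = 2
G(13) = mex{2,1,2,1} = 0
G(14) = mex{0,2,3,2} = 1
G(15) = mex{1,0,0,0} = 2
G(16) = mex{2,1,1,1} = 0
G(17) = mex{0,2,2,2} = 1
G(18) = mex{1,0,0,3} = 2
G(19) = mex{2,1,1,0} = 3
G(20) = mex{3,2,2,1} = 0
G(21) = mex{0,3,0,2} = 1
G(22) = mex{1,0,1,0} = 2
G(23) = mex{2,1,2,1} = 0
G(24) = mex{0,2,3,2} = 1
G(25) = mex{1,0,0,0} = 2
G(26) = mex{2,1,1,1} = 0
G(27) = mex{0,2,2,2} = 1
G(28) = mex{1,0,0,3} = 2
P-positions are exactly the n with G(n) = 0.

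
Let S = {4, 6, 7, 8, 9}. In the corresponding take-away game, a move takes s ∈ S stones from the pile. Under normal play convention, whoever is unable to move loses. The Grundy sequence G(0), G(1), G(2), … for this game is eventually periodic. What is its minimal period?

13

n :  0  1  2  3  4  5  6  7  8  9 10 11 12 13 14 15 16 17 18 19 20 21 22 23 24 25 26 27
G :  0  0  0  0  1  1  1  1  2  2  2  2  3  0  0  0  0  1  1  1  1  2  2  2  2  3  0  0
G(n+13) = G(n) holds for n = 0,…,8 (a full window of length max(S) = 9), so the sequence is purely periodic with period 13.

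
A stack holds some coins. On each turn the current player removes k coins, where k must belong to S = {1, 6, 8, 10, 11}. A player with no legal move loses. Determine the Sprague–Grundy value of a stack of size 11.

G(0) = 0
G(1) = mex{0} = 1
G(2) = mex{1} = 0
G(3) = mex{0} = 1
G(4) = mex{1} = 0
G(5) = mex{0} = 1
G(6) = mex{1,0} = 2
G(7) = mex{2,1} = 0
G(8) = mex{0,0,0} = 1
G(9) = mex{1,1,1} = 0
G(10) = mex{0,0,0,0} = 1
G(11) = mex{1,1,1,1,0} = 2

2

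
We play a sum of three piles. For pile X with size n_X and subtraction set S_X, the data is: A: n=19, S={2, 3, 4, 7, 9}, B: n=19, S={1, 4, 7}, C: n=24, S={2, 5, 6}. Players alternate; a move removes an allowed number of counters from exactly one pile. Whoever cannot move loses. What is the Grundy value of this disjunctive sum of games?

1

Pile A, S = {2, 3, 4, 7, 9}:
n :  0  1  2  3  4  5  6  7  8  9 10 11 12 13 14 15 16 17 18 19
G :  0  0  1  1  2  2  0  3  1  4  2  0  0  1  1  2  2  0  3  1
G_A(19) = 1.
Pile B, S = {1, 4, 7}:
G(0) = 0
G(1) = mex{0} = 1
G(2) = mex{1} = 0
G(3) = mex{0} = 1
G(4) = mex{1,0} = 2
G(5) = mex{2,1} = 0
G(6) = mex{0,0} = 1
G(7) = mex{1,1,0} = 2
G(8) = mex{2,2,1} = 0
G(9) = mex{0,0,0} = 1
G(10) = mex{1,1,1} = 0
G(11) = mex{0,2,2} = 1
G(12) = mex{1,0,0} = 2
G(13) = mex{2,1,1} = 0
G(14) = mex{0,0,2} = 1
G(15) = mex{1,1,0} = 2
G(16) = mex{2,2,1} = 0
G(17) = mex{0,0,0} = 1
G(18) = mex{1,1,1} = 0
G(19) = mex{0,2,2} = 1
G_B(19) = 1.
Pile C, S = {2, 5, 6}:
n :  0  1  2  3  4  5  6  7  8  9 10 11 12 13 14 15 16 17 18 19 20 21 22 23 24
G :  0  0  1  1  0  2  1  3  0  2  1  0  0  1  1  0  2  1  3  0  2  1  0  0  1
G_C(24) = 1.
Combined Grundy value = 1 ⊕ 1 ⊕ 1 = 1.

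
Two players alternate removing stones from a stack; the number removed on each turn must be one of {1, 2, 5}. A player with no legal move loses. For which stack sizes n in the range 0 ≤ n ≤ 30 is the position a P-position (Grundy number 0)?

0, 3, 6, 9, 12, 15, 18, 21, 24, 27, 30

n :  0  1  2  3  4  5  6  7  8  9 10 11 12 13 14 15 16 17 18 19 20 21 22 23 24 25 26 27 28 29 30
G :  0  1  2  0  1  2  0  1  2  0  1  2  0  1  2  0  1  2  0  1  2  0  1  2  0  1  2  0  1  2  0
P-positions are exactly the n with G(n) = 0.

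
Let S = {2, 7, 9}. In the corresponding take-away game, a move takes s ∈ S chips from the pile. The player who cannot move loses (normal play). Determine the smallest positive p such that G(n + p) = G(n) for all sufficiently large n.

15

n :  0  1  2  3  4  5  6  7  8  9 10 11 12 13 14 15 16 17 18 19 20 21 22 23 24 25 26 27 28 29 30 31
G :  0  0  1  1  0  0  1  1  2  2  3  3  2  2  3  0  0  1  1  0  0  1  1  2  2  3  3  2  2  3  0  0
G(n+15) = G(n) holds for n = 0,…,8 (a full window of length max(S) = 9), so the sequence is purely periodic with period 15.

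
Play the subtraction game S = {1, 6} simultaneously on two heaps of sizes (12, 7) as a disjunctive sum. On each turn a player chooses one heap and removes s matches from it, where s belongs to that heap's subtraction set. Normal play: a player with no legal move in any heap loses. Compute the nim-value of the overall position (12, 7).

1

All heaps use S = {1, 6}:
n :  0  1  2  3  4  5  6  7  8  9 10 11 12
G :  0  1  0  1  0  1  2  0  1  0  1  0  1
Heap A: G(12) = 1.
Heap B: G(7) = 0.
Combined Grundy value = 1 ⊕ 0 = 1.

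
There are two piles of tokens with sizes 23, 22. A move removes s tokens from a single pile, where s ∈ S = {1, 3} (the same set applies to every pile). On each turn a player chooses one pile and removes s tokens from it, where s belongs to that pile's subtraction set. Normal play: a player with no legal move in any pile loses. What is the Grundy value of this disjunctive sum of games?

All piles use S = {1, 3}:
n :  0  1  2  3  4  5  6  7  8  9 10 11 12 13 14 15 16 17 18 19 20 21 22 23
G :  0  1  0  1  0  1  0  1  0  1  0  1  0  1  0  1  0  1  0  1  0  1  0  1
Pile A: G(23) = 1.
Pile B: G(22) = 0.
Combined Grundy value = 1 ⊕ 0 = 1.

1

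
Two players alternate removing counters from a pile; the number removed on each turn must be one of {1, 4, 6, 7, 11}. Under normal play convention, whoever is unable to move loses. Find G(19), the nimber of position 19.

n :  0  1  2  3  4  5  6  7  8  9 10 11 12 13 14 15 16 17 18 19
G :  0  1  0  1  2  0  1  2  3  2  0  1  2  3  4  0  1  2  0  1

1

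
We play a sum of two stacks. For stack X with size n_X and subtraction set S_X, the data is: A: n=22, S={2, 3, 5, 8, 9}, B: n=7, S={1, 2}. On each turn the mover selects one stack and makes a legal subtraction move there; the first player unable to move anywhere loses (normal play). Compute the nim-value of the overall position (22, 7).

Stack A, S = {2, 3, 5, 8, 9}:
G(0) = 0
G(1) = mex{} = 0
G(2) = mex{0} = 1
G(3) = mex{0,0} = 1
G(4) = mex{1,0} = 2
G(5) = mex{1,1,0} = 2
G(6) = mex{2,1,0} = 3
G(7) = mex{2,2,1} = 0
G(8) = mex{3,2,1,0} = 4
G(9) = mex{0,3,2,0,0} = 1
G(10) = mex{4,0,2,1,0} = 3
G(11) = mex{1,4,3,1,1} = 0
G(12) = mex{3,1,0,2,1} = 4
G(13) = mex{0,3,4,2,2} = 1
G(14) = mex{4,0,1,3,2} = 5
G(15) = mex{1,4,3,0,3} = 2
G(16) = mex{5,1,0,4,0} = 2
G(17) = mex{2,5,4,1,4} = 0
G(18) = mex{2,2,1,3,1} = 0
G(19) = mex{0,2,5,0,3} = 1
G(20) = mex{0,0,2,4,0} = 1
G(21) = mex{1,0,2,1,4} = 3
G(22) = mex{1,1,0,5,1} = 2
G_A(22) = 2.
Stack B, S = {1, 2}:
n : 0 1 2 3 4 5 6 7
G : 0 1 2 0 1 2 0 1
G_B(7) = 1.
Combined Grundy value = 2 ⊕ 1 = 3.

3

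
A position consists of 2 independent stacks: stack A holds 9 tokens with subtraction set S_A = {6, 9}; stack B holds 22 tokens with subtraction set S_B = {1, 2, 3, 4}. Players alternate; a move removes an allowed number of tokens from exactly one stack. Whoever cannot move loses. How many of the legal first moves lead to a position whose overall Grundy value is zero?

Stack A, S = {6, 9}:
n : 0 1 2 3 4 5 6 7 8 9
G : 0 0 0 0 0 0 1 1 1 1
G_A(9) = 1.
Stack B, S = {1, 2, 3, 4}:
G(0) = 0
G(1) = mex{0} = 1
G(2) = mex{1,0} = 2
G(3) = mex{2,1,0} = 3
G(4) = mex{3,2,1,0} = 4
G(5) = mex{4,3,2,1} = 0
G(6) = mex{0,4,3,2} = 1
G(7) = mex{1,0,4,3} = 2
G(8) = mex{2,1,0,4} = 3
G(9) = mex{3,2,1,0} = 4
G(10) = mex{4,3,2,1} = 0
G(11) = mex{0,4,3,2} = 1
G(12) = mex{1,0,4,3} = 2
G(13) = mex{2,1,0,4} = 3
G(14) = mex{3,2,1,0} = 4
G(15) = mex{4,3,2,1} = 0
G(16) = mex{0,4,3,2} = 1
G(17) = mex{1,0,4,3} = 2
G(18) = mex{2,1,0,4} = 3
G(19) = mex{3,2,1,0} = 4
G(20) = mex{4,3,2,1} = 0
G(21) = mex{0,4,3,2} = 1
G(22) = mex{1,0,4,3} = 2
G_B(22) = 2.
Combined Grundy value = 1 ⊕ 2 = 3.
A winning move leaves total XOR = 0, i.e. changes one component's Grundy value g to g ⊕ X where X is the current total.
Stack A: need g' = 1⊕3 = 2. Options: 9−6→G=0, 9−9→G=0. Hits: 0.
Stack B: need g' = 2⊕3 = 1. Options: 22−1→G=1, 22−2→G=0, 22−3→G=4, 22−4→G=3. Hits: 1.

1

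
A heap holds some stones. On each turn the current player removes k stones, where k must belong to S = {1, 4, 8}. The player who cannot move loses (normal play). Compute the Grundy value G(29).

n :  0  1  2  3  4  5  6  7  8  9 10 11 12 13 14 15 16 17 18 19 20 21 22 23 24 25 26 27 28 29
G :  0  1  0  1  2  0  1  0  1  2  3  2  0  1  0  1  2  0  1  0  1  2  3  2  0  1  0  1  2  0

0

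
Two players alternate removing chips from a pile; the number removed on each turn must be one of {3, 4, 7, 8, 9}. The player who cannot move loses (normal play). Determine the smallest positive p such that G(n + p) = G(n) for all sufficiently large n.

n :  0  1  2  3  4  5  6  7  8  9 10 11 12 13 14 15 16 17 18 19 20 21 22 23 24 25
G :  0  0  0  1  1  1  2  2  2  3  3  3  0  0  0  1  1  1  2  2  2  3  3  3  0  0
G(n+12) = G(n) holds for n = 0,…,8 (a full window of length max(S) = 9), so the sequence is purely periodic with period 12.

12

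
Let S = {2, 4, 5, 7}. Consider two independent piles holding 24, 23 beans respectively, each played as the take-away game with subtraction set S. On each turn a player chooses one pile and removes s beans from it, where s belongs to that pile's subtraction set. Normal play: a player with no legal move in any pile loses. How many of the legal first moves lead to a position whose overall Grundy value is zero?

2

All piles use S = {2, 4, 5, 7}:
G(0) = 0
G(1) = mex{} = 0
G(2) = mex{0} = 1
G(3) = mex{0} = 1
G(4) = mex{1,0} = 2
G(5) = mex{1,0,0} = 2
G(6) = mex{2,1,0} = 3
G(7) = mex{2,1,1,0} = 3
G(8) = mex{3,2,1,0} = 4
G(9) = mex{3,2,2,1} = 0
G(10) = mex{4,3,2,1} = 0
G(11) = mex{0,3,3,2} = 1
G(12) = mex{0,4,3,2} = 1
G(13) = mex{1,0,4,3} = 2
G(14) = mex{1,0,0,3} = 2
G(15) = mex{2,1,0,4} = 3
G(16) = mex{2,1,1,0} = 3
G(17) = mex{3,2,1,0} = 4
G(18) = mex{3,2,2,1} = 0
G(19) = mex{4,3,2,1} = 0
G(20) = mex{0,3,3,2} = 1
G(21) = mex{0,4,3,2} = 1
G(22) = mex{1,0,4,3} = 2
G(23) = mex{1,0,0,3} = 2
G(24) = mex{2,1,0,4} = 3
Pile A: G(24) = 3.
Pile B: G(23) = 2.
Combined Grundy value = 3 ⊕ 2 = 1.
A winning move leaves total XOR = 0, i.e. changes one component's Grundy value g to g ⊕ X where X is the current total.
Pile A: need g' = 3⊕1 = 2. Options: 24−2→G=2, 24−4→G=1, 24−5→G=0, 24−7→G=4. Hits: 1.
Pile B: need g' = 2⊕1 = 3. Options: 23−2→G=1, 23−4→G=0, 23−5→G=0, 23−7→G=3. Hits: 1.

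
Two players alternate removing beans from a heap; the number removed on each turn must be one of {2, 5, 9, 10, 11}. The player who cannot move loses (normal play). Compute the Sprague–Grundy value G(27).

0

G(0) = 0
G(1) = mex{} = 0
G(2) = mex{0} = 1
G(3) = mex{0} = 1
G(4) = mex{1} = 0
G(5) = mex{1,0} = 2
G(6) = mex{0,0} = 1
G(7) = mex{2,1} = 0
G(8) = mex{1,1} = 0
G(9) = mex{0,0,0} = 1
G(10) = mex{0,2,0,0} = 1
G(11) = mex{1,1,1,0,0} = 2
G(12) = mex{1,0,1,1,0} = 2
G(13) = mex{2,0,0,1,1} = 3
G(14) = mex{2,1,2,0,1} = 3
G(15) = mex{3,1,1,2,0} = 4
G(16) = mex{3,2,0,1,2} = 4
G(17) = mex{4,2,0,0,1} = 3
G(18) = mex{4,3,1,0,0} = 2
G(19) = mex{3,3,1,1,0} = 2
G(20) = mex{2,4,2,1,1} = 0
G(21) = mex{2,4,2,2,1} = 0
G(22) = mex{0,3,3,2,2} = 1
G(23) = mex{0,2,3,3,2} = 1
G(24) = mex{1,2,4,3,3} = 0
G(25) = mex{1,0,4,4,3} = 2
G(26) = mex{0,0,3,4,4} = 1
G(27) = mex{2,1,2,3,4} = 0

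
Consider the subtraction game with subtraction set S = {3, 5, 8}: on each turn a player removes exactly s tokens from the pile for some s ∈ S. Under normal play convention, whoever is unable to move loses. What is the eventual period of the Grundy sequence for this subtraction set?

G(0) = 0
G(1) = mex{} = 0
G(2) = mex{} = 0
G(3) = mex{0} = 1
G(4) = mex{0} = 1
G(5) = mex{0,0} = 1
G(6) = mex{1,0} = 2
G(7) = mex{1,0} = 2
G(8) = mex{1,1,0} = 2
G(9) = mex{2,1,0} = 3
G(10) = mex{2,1,0} = 3
G(11) = mex{2,2,1} = 0
G(12) = mex{3,2,1} = 0
G(13) = mex{3,2,1} = 0
G(14) = mex{0,3,2} = 1
G(15) = mex{0,3,2} = 1
G(16) = mex{0,0,2} = 1
G(17) = mex{1,0,3} = 2
G(18) = mex{1,0,3} = 2
G(19) = mex{1,1,0} = 2
G(20) = mex{2,1,0} = 3
G(21) = mex{2,1,0} = 3
G(22) = mex{2,2,1} = 0
G(23) = mex{3,2,1} = 0
G(n+11) = G(n) holds for n = 0,…,7 (a full window of length max(S) = 8), so the sequence is purely periodic with period 11.

11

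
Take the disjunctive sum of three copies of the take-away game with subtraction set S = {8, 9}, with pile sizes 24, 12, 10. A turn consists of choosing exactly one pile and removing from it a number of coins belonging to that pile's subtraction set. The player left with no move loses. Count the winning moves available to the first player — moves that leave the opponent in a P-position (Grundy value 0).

All piles use S = {8, 9}:
n :  0  1  2  3  4  5  6  7  8  9 10 11 12 13 14 15 16 17 18 19 20 21 22 23 24
G :  0  0  0  0  0  0  0  0  1  1  1  1  1  1  1  1  2  0  0  0  0  0  0  0  0
Pile A: G(24) = 0.
Pile B: G(12) = 1.
Pile C: G(10) = 1.
Combined Grundy value = 0 ⊕ 1 ⊕ 1 = 0.
A winning move leaves total XOR = 0, i.e. changes one component's Grundy value g to g ⊕ X where X is the current total.
Pile A: target g' = 0⊕0 = 0, but every legal move changes the Grundy value (mex property), so 0 moves.
Pile B: target g' = 1⊕0 = 1, but every legal move changes the Grundy value (mex property), so 0 moves.
Pile C: target g' = 1⊕0 = 1, but every legal move changes the Grundy value (mex property), so 0 moves.

0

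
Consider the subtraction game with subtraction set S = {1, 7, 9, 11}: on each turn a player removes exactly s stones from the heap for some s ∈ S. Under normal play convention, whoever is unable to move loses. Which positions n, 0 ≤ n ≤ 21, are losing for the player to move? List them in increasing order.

0, 2, 4, 6, 8, 10, 12, 14, 16, 18, 20

G(0) = 0
G(1) = mex{0} = 1
G(2) = mex{1} = 0
G(3) = mex{0} = 1
G(4) = mex{1} = 0
G(5) = mex{0} = 1
G(6) = mex{1} = 0
G(7) = mex{0,0} = 1
G(8) = mex{1,1} = 0
G(9) = mex{0,0,0} = 1
G(10) = mex{1,1,1} = 0
G(11) = mex{0,0,0,0} = 1
G(12) = mex{1,1,1,1} = 0
G(13) = mex{0,0,0,0} = 1
G(14) = mex{1,1,1,1} = 0
G(15) = mex{0,0,0,0} = 1
G(16) = mex{1,1,1,1} = 0
G(17) = mex{0,0,0,0} = 1
G(18) = mex{1,1,1,1} = 0
G(19) = mex{0,0,0,0} = 1
G(20) = mex{1,1,1,1} = 0
G(21) = mex{0,0,0,0} = 1
P-positions are exactly the n with G(n) = 0.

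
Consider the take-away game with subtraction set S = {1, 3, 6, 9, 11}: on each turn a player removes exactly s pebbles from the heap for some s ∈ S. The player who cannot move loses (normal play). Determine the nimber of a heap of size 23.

G(0) = 0
G(1) = mex{0} = 1
G(2) = mex{1} = 0
G(3) = mex{0,0} = 1
G(4) = mex{1,1} = 0
G(5) = mex{0,0} = 1
G(6) = mex{1,1,0} = 2
G(7) = mex{2,0,1} = 3
G(8) = mex{3,1,0} = 2
G(9) = mex{2,2,1,0} = 3
G(10) = mex{3,3,0,1} = 2
G(11) = mex{2,2,1,0,0} = 3
G(12) = mex{3,3,2,1,1} = 0
G(13) = mex{0,2,3,0,0} = 1
G(14) = mex{1,3,2,1,1} = 0
G(15) = mex{0,0,3,2,0} = 1
G(16) = mex{1,1,2,3,1} = 0
G(17) = mex{0,0,3,2,2} = 1
G(18) = mex{1,1,0,3,3} = 2
G(19) = mex{2,0,1,2,2} = 3
G(20) = mex{3,1,0,3,3} = 2
G(21) = mex{2,2,1,0,2} = 3
G(22) = mex{3,3,0,1,3} = 2
G(23) = mex{2,2,1,0,0} = 3

3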